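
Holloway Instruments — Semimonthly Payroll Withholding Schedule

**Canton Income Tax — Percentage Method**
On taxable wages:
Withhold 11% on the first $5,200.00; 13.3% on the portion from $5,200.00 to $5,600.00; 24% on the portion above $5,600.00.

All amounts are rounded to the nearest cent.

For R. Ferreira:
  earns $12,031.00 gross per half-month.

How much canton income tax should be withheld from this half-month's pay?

$2,168.64

Canton Income Tax: taxable = $12,031.00
  $625.20 + 24% × ($12,031.00 − $5,600.00) = $625.20 + 24% × $6,431.00 = $2,168.64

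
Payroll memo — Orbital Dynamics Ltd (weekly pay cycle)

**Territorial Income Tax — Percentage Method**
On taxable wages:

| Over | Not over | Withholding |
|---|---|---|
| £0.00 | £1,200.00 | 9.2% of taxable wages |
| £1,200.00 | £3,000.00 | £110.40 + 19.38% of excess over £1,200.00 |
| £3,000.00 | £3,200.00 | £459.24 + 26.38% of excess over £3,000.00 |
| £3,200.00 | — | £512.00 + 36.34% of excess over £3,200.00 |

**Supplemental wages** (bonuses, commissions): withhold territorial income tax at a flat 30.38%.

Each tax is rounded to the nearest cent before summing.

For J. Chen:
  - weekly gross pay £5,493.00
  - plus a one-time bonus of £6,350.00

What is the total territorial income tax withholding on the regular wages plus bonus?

Territorial Income Tax: taxable = £5,493.00
  £512.00 + 36.34% × (£5,493.00 − £3,200.00) = £512.00 + 36.34% × £2,293.00 = £1,345.28
Supplemental (30.38% flat on bonus): 30.38% × £6,350.00 = £1,929.13
Total territorial income tax: £1,345.28 + £1,929.13 = £3,274.41

£3,274.41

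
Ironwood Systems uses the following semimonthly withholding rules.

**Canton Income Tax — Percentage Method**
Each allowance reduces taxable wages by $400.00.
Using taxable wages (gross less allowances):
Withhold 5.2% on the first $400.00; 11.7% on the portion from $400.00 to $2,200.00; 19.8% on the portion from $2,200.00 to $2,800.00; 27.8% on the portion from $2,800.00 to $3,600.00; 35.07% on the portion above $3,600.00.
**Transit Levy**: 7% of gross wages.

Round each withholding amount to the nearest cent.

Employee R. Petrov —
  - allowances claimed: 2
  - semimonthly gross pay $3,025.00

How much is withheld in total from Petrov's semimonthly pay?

Canton Income Tax: taxable = $3,025.00 − 2×$400.00 = $2,225.00
  $231.40 + 19.8% × ($2,225.00 − $2,200.00) = $231.40 + 19.8% × $25.00 = $236.35
Transit Levy: 7% × $3,025.00 = $211.75
Total: $236.35 + $211.75 = $448.10

$448.10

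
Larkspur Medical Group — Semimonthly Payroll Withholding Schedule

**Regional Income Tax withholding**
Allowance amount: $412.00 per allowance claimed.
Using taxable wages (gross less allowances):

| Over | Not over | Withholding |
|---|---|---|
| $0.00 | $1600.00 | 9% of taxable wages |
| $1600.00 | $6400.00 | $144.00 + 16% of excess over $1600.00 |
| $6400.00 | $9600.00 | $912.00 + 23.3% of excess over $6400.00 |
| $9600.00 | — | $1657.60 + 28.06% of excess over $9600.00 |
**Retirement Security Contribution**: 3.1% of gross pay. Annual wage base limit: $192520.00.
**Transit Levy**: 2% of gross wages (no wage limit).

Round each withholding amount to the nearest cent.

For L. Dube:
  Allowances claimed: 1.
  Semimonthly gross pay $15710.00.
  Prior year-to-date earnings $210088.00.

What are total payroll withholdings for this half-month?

Regional Income Tax: taxable = $15710.00 − 1×$412.00 = $15298.00
  $1657.60 + 28.06% × ($15298.00 − $9600.00) = $1657.60 + 28.06% × $5698.00 = $3256.46
Retirement Security Contribution: YTD $210088.00 ≥ cap $192520.00 → $0.00
Transit Levy: 2% × $15710.00 = $314.20
Total: $3256.46 + $0.00 + $314.20 = $3570.66

$3570.66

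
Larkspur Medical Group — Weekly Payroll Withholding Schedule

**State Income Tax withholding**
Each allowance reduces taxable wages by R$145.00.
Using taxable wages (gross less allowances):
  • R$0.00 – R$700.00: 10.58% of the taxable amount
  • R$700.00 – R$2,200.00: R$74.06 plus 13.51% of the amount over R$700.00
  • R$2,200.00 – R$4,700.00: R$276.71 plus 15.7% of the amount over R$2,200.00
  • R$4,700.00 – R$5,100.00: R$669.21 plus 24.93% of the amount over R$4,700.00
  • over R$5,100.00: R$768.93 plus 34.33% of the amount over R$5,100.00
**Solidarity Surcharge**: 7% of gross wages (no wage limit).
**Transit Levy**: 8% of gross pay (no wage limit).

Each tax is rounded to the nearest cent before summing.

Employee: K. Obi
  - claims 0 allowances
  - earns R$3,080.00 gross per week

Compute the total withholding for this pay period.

R$876.87

State Income Tax: taxable = R$3,080.00
  R$276.71 + 15.7% × (R$3,080.00 − R$2,200.00) = R$276.71 + 15.7% × R$880.00 = R$414.87
Solidarity Surcharge: 7% × R$3,080.00 = R$215.60
Transit Levy: 8% × R$3,080.00 = R$246.40
Total: R$414.87 + R$215.60 + R$246.40 = R$876.87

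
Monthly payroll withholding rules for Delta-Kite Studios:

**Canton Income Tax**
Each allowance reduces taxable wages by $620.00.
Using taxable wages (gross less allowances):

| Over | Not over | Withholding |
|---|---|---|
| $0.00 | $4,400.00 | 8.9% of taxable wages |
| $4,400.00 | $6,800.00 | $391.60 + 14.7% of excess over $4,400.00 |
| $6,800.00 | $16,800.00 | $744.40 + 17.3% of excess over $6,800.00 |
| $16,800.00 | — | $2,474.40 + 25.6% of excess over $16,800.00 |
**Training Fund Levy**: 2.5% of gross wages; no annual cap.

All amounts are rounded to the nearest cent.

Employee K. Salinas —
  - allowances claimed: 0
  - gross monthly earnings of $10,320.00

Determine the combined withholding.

$1,611.36

Canton Income Tax: taxable = $10,320.00
  $744.40 + 17.3% × ($10,320.00 − $6,800.00) = $744.40 + 17.3% × $3,520.00 = $1,353.36
Training Fund Levy: 2.5% × $10,320.00 = $258.00
Total: $1,353.36 + $258.00 = $1,611.36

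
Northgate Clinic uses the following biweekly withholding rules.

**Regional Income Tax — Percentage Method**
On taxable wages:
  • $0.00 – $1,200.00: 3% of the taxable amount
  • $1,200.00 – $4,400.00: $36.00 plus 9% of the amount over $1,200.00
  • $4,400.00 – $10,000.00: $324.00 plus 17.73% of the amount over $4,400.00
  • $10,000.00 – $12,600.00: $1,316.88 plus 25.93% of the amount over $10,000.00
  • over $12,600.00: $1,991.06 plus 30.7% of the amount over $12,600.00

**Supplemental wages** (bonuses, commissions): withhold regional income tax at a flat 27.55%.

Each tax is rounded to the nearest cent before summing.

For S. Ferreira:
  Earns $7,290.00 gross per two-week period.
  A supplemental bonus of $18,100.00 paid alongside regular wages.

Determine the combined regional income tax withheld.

Regional Income Tax: taxable = $7,290.00
  $324.00 + 17.73% × ($7,290.00 − $4,400.00) = $324.00 + 17.73% × $2,890.00 = $836.40
Supplemental (27.55% flat on bonus): 27.55% × $18,100.00 = $4,986.55
Total regional income tax: $836.40 + $4,986.55 = $5,822.95

$5,822.95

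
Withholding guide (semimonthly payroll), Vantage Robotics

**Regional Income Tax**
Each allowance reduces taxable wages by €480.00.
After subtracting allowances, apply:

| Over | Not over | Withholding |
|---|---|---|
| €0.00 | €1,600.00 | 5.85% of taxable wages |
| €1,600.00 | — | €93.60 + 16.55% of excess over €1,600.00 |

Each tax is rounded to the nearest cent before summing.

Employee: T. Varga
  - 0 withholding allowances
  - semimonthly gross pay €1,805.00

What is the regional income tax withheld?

€127.53

Regional Income Tax: taxable = €1,805.00
  €93.60 + 16.55% × (€1,805.00 − €1,600.00) = €93.60 + 16.55% × €205.00 = €127.53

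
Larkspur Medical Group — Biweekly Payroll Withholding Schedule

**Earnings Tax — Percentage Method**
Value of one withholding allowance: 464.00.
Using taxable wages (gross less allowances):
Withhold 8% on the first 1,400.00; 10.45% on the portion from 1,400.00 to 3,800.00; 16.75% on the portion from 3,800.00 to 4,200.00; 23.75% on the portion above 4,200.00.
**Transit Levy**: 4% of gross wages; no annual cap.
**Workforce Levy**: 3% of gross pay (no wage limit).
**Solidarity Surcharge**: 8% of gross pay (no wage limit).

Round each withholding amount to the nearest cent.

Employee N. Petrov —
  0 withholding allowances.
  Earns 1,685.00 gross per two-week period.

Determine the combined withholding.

Earnings Tax: taxable = 1,685.00
  112.00 + 10.45% × (1,685.00 − 1,400.00) = 112.00 + 10.45% × 285.00 = 141.78
Transit Levy: 4% × 1,685.00 = 67.40
Workforce Levy: 3% × 1,685.00 = 50.55
Solidarity Surcharge: 8% × 1,685.00 = 134.80
Total: 141.78 + 67.40 + 50.55 + 134.80 = 394.53

394.53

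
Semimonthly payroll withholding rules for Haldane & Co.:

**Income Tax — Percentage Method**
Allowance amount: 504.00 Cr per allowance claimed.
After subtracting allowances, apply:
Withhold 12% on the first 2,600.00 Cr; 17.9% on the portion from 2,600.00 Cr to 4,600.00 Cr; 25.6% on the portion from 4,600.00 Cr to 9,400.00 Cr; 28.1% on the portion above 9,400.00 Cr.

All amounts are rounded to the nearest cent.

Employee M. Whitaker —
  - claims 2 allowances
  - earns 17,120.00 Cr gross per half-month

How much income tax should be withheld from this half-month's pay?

Income Tax: taxable = 17,120.00 Cr − 2×504.00 Cr = 16,112.00 Cr
  1,898.80 Cr + 28.1% × (16,112.00 Cr − 9,400.00 Cr) = 1,898.80 Cr + 28.1% × 6,712.00 Cr = 3,784.87 Cr

3,784.87 Cr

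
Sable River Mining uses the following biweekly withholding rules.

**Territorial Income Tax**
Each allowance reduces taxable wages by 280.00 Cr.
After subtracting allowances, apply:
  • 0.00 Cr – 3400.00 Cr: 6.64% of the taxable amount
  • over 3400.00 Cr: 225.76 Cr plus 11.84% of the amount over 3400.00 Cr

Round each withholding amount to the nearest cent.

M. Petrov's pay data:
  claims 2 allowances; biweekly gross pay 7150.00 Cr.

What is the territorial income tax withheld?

603.46 Cr

Territorial Income Tax: taxable = 7150.00 Cr − 2×280.00 Cr = 6590.00 Cr
  225.76 Cr + 11.84% × (6590.00 Cr − 3400.00 Cr) = 225.76 Cr + 11.84% × 3190.00 Cr = 603.46 Cr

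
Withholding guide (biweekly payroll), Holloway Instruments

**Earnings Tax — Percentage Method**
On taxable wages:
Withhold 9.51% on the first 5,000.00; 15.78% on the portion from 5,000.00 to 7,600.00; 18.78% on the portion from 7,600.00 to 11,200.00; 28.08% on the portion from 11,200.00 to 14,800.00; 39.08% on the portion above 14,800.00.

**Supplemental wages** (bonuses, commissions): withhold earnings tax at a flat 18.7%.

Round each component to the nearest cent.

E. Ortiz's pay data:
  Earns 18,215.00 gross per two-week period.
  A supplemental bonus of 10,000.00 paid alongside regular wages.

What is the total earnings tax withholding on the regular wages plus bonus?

5,777.32

Earnings Tax: taxable = 18,215.00
  2,572.74 + 39.08% × (18,215.00 − 14,800.00) = 2,572.74 + 39.08% × 3,415.00 = 3,907.32
Supplemental (18.7% flat on bonus): 18.7% × 10,000.00 = 1,870.00
Total earnings tax: 3,907.32 + 1,870.00 = 5,777.32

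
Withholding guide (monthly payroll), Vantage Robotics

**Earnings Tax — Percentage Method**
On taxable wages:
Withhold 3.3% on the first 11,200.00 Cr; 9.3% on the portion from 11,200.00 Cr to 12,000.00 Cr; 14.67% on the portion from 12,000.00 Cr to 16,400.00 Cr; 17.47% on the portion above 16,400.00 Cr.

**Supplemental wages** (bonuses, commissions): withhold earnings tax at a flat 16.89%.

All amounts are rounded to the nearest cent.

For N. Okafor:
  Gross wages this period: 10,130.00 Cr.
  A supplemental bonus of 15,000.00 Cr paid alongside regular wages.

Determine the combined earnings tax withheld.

Earnings Tax: taxable = 10,130.00 Cr
  3.3% × 10,130.00 Cr = 334.29 Cr
Supplemental (16.89% flat on bonus): 16.89% × 15,000.00 Cr = 2,533.50 Cr
Total earnings tax: 334.29 Cr + 2,533.50 Cr = 2,867.79 Cr

2,867.79 Cr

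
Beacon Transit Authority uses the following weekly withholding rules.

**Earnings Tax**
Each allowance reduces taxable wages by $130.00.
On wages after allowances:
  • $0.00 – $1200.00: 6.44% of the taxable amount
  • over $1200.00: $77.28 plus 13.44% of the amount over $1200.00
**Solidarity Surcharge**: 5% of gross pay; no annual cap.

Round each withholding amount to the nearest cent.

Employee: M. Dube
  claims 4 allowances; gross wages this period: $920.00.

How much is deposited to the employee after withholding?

$848.24

Earnings Tax: taxable = $920.00 − 4×$130.00 = $400.00
  6.44% × $400.00 = $25.76
Solidarity Surcharge: 5% × $920.00 = $46.00
Total withheld: $25.76 + $46.00 = $71.76
Net pay: $920.00 − $71.76 = $848.24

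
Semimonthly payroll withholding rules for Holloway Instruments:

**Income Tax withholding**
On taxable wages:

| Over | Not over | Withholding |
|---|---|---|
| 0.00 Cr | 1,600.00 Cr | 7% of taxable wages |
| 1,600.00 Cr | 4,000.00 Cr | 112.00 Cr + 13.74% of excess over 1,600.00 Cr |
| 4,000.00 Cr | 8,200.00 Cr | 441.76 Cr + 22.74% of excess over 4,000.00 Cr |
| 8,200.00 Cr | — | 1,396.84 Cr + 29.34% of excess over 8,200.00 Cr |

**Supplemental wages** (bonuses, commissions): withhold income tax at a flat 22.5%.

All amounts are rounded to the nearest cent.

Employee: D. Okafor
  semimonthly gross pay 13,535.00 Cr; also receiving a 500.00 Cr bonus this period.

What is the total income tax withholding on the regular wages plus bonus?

Income Tax: taxable = 13,535.00 Cr
  1,396.84 Cr + 29.34% × (13,535.00 Cr − 8,200.00 Cr) = 1,396.84 Cr + 29.34% × 5,335.00 Cr = 2,962.13 Cr
Supplemental (22.5% flat on bonus): 22.5% × 500.00 Cr = 112.50 Cr
Total income tax: 2,962.13 Cr + 112.50 Cr = 3,074.63 Cr

3,074.63 Cr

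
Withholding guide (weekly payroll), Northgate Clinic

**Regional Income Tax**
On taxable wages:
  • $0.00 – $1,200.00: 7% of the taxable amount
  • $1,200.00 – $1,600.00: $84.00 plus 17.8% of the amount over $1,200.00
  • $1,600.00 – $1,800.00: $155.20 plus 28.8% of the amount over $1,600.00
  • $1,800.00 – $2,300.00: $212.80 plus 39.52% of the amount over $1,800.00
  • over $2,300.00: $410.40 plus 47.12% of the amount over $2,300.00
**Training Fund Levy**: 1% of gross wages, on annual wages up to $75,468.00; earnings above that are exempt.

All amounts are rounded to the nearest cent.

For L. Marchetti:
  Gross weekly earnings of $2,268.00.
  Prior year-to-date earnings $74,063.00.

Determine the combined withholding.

Regional Income Tax: taxable = $2,268.00
  $212.80 + 39.52% × ($2,268.00 − $1,800.00) = $212.80 + 39.52% × $468.00 = $397.75
Training Fund Levy: cap $75,468.00 − YTD $74,063.00 = $1,405.00 subject; 1% × $1,405.00 = $14.05
Total: $397.75 + $14.05 = $411.80

$411.80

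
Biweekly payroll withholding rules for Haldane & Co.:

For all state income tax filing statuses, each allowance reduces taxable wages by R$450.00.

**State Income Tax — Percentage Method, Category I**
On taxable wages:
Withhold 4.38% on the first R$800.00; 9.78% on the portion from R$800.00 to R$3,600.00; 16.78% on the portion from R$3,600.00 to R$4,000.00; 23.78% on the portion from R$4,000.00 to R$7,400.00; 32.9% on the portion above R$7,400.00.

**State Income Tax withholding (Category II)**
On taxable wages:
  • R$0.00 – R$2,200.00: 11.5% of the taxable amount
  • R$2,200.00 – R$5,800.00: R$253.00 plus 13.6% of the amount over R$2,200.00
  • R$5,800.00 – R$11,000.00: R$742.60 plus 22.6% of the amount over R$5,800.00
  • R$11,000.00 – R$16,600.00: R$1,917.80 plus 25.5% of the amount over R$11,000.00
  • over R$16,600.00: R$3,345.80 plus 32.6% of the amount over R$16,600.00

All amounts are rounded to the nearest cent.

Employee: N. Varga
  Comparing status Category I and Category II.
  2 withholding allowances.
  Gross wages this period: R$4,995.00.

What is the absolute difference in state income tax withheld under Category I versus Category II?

R$112.13

State Income Tax (Category I): taxable = R$4,995.00 − 2×R$450.00 = R$4,095.00
  R$376.00 + 23.78% × (R$4,095.00 − R$4,000.00) = R$376.00 + 23.78% × R$95.00 = R$398.59
State Income Tax (Category II): taxable = R$4,995.00 − 2×R$450.00 = R$4,095.00
  R$253.00 + 13.6% × (R$4,095.00 − R$2,200.00) = R$253.00 + 13.6% × R$1,895.00 = R$510.72
Difference: |R$398.59 − R$510.72| = R$112.13 (higher under Category II)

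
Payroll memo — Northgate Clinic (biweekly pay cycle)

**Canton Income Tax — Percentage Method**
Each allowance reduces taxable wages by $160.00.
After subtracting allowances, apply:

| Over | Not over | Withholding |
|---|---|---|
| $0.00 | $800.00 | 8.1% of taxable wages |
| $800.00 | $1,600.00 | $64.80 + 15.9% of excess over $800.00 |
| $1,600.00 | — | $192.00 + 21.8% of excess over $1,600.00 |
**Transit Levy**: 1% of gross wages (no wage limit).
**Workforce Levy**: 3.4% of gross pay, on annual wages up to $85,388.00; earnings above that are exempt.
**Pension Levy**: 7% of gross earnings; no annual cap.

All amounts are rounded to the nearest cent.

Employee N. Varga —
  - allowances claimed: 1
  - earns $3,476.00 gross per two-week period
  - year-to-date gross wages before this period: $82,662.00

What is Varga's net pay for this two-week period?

$2,539.15

Canton Income Tax: taxable = $3,476.00 − 1×$160.00 = $3,316.00
  $192.00 + 21.8% × ($3,316.00 − $1,600.00) = $192.00 + 21.8% × $1,716.00 = $566.09
Transit Levy: 1% × $3,476.00 = $34.76
Workforce Levy: cap $85,388.00 − YTD $82,662.00 = $2,726.00 subject; 3.4% × $2,726.00 = $92.68
Pension Levy: 7% × $3,476.00 = $243.32
Total withheld: $566.09 + $34.76 + $92.68 + $243.32 = $936.85
Net pay: $3,476.00 − $936.85 = $2,539.15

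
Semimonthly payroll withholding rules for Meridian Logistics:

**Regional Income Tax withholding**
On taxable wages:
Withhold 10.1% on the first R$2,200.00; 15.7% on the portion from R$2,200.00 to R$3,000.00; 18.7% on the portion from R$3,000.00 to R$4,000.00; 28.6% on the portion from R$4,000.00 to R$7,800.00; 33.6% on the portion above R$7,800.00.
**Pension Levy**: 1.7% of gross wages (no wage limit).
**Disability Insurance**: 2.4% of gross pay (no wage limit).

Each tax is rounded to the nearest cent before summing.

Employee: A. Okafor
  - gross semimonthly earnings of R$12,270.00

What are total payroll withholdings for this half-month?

R$3,626.59

Regional Income Tax: taxable = R$12,270.00
  R$1,621.60 + 33.6% × (R$12,270.00 − R$7,800.00) = R$1,621.60 + 33.6% × R$4,470.00 = R$3,123.52
Pension Levy: 1.7% × R$12,270.00 = R$208.59
Disability Insurance: 2.4% × R$12,270.00 = R$294.48
Total: R$3,123.52 + R$208.59 + R$294.48 = R$3,626.59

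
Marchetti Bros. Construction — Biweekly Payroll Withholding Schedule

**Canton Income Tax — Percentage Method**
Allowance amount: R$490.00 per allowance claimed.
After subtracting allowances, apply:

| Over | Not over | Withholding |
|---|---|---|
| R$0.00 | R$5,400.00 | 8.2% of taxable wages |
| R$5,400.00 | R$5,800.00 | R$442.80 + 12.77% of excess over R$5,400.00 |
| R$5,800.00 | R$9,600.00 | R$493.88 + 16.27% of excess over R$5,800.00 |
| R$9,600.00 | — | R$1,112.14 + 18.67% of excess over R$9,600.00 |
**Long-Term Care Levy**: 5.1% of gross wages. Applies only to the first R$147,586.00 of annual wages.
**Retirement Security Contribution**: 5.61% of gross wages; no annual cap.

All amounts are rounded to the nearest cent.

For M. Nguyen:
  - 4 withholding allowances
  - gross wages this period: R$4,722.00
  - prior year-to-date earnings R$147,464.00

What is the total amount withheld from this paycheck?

Canton Income Tax: taxable = R$4,722.00 − 4×R$490.00 = R$2,762.00
  8.2% × R$2,762.00 = R$226.48
Long-Term Care Levy: cap R$147,586.00 − YTD R$147,464.00 = R$122.00 subject; 5.1% × R$122.00 = R$6.22
Retirement Security Contribution: 5.61% × R$4,722.00 = R$264.90
Total: R$226.48 + R$6.22 + R$264.90 = R$497.60

R$497.60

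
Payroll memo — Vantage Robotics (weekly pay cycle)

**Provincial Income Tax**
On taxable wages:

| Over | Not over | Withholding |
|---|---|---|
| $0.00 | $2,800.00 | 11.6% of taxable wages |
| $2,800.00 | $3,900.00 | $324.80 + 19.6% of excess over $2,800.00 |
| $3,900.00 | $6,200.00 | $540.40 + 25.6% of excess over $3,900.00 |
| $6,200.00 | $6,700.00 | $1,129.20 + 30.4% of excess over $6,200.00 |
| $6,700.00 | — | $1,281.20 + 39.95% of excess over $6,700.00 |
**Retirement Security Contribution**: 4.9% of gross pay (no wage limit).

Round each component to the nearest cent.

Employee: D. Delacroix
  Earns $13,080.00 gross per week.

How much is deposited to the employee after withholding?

$8,609.07

Provincial Income Tax: taxable = $13,080.00
  $1,281.20 + 39.95% × ($13,080.00 − $6,700.00) = $1,281.20 + 39.95% × $6,380.00 = $3,830.01
Retirement Security Contribution: 4.9% × $13,080.00 = $640.92
Total withheld: $3,830.01 + $640.92 = $4,470.93
Net pay: $13,080.00 − $4,470.93 = $8,609.07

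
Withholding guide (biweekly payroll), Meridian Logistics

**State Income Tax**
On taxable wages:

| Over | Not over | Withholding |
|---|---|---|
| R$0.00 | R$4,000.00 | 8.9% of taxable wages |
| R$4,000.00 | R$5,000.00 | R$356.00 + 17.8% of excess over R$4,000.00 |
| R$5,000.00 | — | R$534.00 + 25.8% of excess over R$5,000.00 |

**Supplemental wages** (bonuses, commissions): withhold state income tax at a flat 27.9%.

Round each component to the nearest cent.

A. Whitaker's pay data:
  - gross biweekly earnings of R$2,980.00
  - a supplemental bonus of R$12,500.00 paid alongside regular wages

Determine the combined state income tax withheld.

R$3,752.72

State Income Tax: taxable = R$2,980.00
  8.9% × R$2,980.00 = R$265.22
Supplemental (27.9% flat on bonus): 27.9% × R$12,500.00 = R$3,487.50
Total state income tax: R$265.22 + R$3,487.50 = R$3,752.72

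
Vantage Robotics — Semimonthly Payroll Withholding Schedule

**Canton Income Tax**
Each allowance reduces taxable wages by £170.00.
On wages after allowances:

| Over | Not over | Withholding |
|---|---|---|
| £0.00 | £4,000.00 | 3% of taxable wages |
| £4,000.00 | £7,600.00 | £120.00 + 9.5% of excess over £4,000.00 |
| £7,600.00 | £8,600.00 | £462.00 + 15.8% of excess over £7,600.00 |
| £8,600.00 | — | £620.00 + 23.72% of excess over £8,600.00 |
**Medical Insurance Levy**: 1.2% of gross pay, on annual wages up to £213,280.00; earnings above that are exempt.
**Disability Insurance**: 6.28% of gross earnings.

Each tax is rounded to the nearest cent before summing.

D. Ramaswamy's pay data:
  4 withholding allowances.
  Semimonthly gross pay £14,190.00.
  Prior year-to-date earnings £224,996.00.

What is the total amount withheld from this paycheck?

Canton Income Tax: taxable = £14,190.00 − 4×£170.00 = £13,510.00
  £620.00 + 23.72% × (£13,510.00 − £8,600.00) = £620.00 + 23.72% × £4,910.00 = £1,784.65
Medical Insurance Levy: YTD £224,996.00 ≥ cap £213,280.00 → £0.00
Disability Insurance: 6.28% × £14,190.00 = £891.13
Total: £1,784.65 + £0.00 + £891.13 = £2,675.78

£2,675.78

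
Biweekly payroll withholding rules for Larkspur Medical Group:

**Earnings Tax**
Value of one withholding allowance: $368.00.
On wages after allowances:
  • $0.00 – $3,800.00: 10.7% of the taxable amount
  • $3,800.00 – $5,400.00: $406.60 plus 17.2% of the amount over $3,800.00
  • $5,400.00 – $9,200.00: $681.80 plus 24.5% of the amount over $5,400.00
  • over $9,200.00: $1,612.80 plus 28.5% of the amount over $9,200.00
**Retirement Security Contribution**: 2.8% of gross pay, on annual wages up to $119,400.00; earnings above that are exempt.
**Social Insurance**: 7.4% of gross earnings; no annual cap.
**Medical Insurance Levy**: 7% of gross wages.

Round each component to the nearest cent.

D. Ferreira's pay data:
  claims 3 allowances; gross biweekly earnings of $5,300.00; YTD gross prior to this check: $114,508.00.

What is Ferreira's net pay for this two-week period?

$3,925.11

Earnings Tax: taxable = $5,300.00 − 3×$368.00 = $4,196.00
  $406.60 + 17.2% × ($4,196.00 − $3,800.00) = $406.60 + 17.2% × $396.00 = $474.71
Retirement Security Contribution: cap $119,400.00 − YTD $114,508.00 = $4,892.00 subject; 2.8% × $4,892.00 = $136.98
Social Insurance: 7.4% × $5,300.00 = $392.20
Medical Insurance Levy: 7% × $5,300.00 = $371.00
Total withheld: $474.71 + $136.98 + $392.20 + $371.00 = $1,374.89
Net pay: $5,300.00 − $1,374.89 = $3,925.11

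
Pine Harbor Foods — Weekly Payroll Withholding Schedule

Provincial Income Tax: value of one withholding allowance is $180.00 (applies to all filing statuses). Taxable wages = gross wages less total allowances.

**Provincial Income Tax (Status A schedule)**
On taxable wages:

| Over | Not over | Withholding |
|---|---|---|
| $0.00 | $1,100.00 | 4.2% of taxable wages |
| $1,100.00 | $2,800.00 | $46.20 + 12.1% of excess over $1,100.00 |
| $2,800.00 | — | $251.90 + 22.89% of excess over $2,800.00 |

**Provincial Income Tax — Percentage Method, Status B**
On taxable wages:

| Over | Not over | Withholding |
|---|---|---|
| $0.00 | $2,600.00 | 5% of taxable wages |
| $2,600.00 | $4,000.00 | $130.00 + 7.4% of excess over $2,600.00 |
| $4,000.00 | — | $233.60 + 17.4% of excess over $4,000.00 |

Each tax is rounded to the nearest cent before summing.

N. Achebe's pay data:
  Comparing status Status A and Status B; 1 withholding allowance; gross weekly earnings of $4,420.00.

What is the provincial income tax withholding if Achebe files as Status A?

Provincial Income Tax (Status A): taxable = $4,420.00 − 1×$180.00 = $4,240.00
  $251.90 + 22.89% × ($4,240.00 − $2,800.00) = $251.90 + 22.89% × $1,440.00 = $581.52

$581.52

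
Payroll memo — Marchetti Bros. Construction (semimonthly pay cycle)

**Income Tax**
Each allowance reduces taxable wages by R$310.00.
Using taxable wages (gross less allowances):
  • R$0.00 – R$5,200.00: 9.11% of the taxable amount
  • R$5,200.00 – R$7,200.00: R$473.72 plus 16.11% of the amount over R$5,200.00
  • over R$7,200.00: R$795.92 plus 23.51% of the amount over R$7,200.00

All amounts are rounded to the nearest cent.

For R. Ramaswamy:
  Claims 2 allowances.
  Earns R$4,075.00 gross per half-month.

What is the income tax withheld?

Income Tax: taxable = R$4,075.00 − 2×R$310.00 = R$3,455.00
  9.11% × R$3,455.00 = R$314.75

R$314.75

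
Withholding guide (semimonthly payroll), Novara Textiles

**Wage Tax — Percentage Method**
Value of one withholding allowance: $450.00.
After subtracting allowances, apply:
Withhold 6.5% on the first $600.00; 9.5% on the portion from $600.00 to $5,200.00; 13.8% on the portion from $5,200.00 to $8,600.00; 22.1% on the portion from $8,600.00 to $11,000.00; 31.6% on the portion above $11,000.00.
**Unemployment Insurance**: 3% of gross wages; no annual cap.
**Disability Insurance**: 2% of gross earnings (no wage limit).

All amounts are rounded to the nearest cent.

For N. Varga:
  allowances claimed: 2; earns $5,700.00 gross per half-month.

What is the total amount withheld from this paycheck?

Wage Tax: taxable = $5,700.00 − 2×$450.00 = $4,800.00
  $39.00 + 9.5% × ($4,800.00 − $600.00) = $39.00 + 9.5% × $4,200.00 = $438.00
Unemployment Insurance: 3% × $5,700.00 = $171.00
Disability Insurance: 2% × $5,700.00 = $114.00
Total: $438.00 + $171.00 + $114.00 = $723.00

$723.00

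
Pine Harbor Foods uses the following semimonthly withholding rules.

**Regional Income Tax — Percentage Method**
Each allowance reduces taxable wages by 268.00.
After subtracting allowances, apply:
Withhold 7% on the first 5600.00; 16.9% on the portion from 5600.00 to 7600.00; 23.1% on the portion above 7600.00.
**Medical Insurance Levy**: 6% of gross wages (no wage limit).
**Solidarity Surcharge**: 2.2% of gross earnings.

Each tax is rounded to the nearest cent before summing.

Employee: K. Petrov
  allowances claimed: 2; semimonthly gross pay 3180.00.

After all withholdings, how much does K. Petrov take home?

2734.16

Regional Income Tax: taxable = 3180.00 − 2×268.00 = 2644.00
  7% × 2644.00 = 185.08
Medical Insurance Levy: 6% × 3180.00 = 190.80
Solidarity Surcharge: 2.2% × 3180.00 = 69.96
Total withheld: 185.08 + 190.80 + 69.96 = 445.84
Net pay: 3180.00 − 445.84 = 2734.16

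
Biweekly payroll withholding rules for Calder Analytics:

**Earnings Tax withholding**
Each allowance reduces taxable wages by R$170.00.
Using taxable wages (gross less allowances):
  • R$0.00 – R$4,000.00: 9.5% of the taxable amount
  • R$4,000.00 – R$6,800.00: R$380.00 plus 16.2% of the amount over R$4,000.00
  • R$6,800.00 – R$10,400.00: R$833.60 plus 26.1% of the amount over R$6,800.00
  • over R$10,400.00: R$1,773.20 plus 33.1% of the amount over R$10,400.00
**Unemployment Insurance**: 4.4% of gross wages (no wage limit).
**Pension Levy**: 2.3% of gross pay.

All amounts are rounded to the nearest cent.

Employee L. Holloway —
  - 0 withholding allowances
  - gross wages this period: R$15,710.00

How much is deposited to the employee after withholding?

Earnings Tax: taxable = R$15,710.00
  R$1,773.20 + 33.1% × (R$15,710.00 − R$10,400.00) = R$1,773.20 + 33.1% × R$5,310.00 = R$3,530.81
Unemployment Insurance: 4.4% × R$15,710.00 = R$691.24
Pension Levy: 2.3% × R$15,710.00 = R$361.33
Total withheld: R$3,530.81 + R$691.24 + R$361.33 = R$4,583.38
Net pay: R$15,710.00 − R$4,583.38 = R$11,126.62

R$11,126.62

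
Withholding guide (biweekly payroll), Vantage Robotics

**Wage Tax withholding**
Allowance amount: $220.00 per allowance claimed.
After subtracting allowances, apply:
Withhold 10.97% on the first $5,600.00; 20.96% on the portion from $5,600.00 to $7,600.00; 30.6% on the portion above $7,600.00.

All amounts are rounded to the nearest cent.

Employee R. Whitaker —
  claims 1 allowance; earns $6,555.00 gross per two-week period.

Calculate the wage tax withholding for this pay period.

$768.38

Wage Tax: taxable = $6,555.00 − 1×$220.00 = $6,335.00
  $614.32 + 20.96% × ($6,335.00 − $5,600.00) = $614.32 + 20.96% × $735.00 = $768.38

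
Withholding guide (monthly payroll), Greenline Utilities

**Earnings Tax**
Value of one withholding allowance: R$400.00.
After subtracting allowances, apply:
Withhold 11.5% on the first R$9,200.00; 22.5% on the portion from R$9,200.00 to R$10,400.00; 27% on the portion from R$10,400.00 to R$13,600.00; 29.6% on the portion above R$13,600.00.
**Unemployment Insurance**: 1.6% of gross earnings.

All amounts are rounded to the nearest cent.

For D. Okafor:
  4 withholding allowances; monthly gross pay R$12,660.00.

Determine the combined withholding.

R$1,708.76

Earnings Tax: taxable = R$12,660.00 − 4×R$400.00 = R$11,060.00
  R$1,328.00 + 27% × (R$11,060.00 − R$10,400.00) = R$1,328.00 + 27% × R$660.00 = R$1,506.20
Unemployment Insurance: 1.6% × R$12,660.00 = R$202.56
Total: R$1,506.20 + R$202.56 = R$1,708.76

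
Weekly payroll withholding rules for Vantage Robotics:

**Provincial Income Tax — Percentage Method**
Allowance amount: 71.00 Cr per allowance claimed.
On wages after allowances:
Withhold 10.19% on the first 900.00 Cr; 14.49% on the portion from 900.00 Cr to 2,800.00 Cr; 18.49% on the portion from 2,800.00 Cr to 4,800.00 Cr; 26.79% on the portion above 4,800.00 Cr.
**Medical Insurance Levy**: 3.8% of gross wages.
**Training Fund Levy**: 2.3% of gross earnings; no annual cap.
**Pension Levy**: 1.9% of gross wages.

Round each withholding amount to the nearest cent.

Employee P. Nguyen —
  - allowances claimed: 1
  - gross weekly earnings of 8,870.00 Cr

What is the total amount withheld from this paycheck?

Provincial Income Tax: taxable = 8,870.00 Cr − 1×71.00 Cr = 8,799.00 Cr
  736.82 Cr + 26.79% × (8,799.00 Cr − 4,800.00 Cr) = 736.82 Cr + 26.79% × 3,999.00 Cr = 1,808.15 Cr
Medical Insurance Levy: 3.8% × 8,870.00 Cr = 337.06 Cr
Training Fund Levy: 2.3% × 8,870.00 Cr = 204.01 Cr
Pension Levy: 1.9% × 8,870.00 Cr = 168.53 Cr
Total: 1,808.15 Cr + 337.06 Cr + 204.01 Cr + 168.53 Cr = 2,517.75 Cr

2,517.75 Cr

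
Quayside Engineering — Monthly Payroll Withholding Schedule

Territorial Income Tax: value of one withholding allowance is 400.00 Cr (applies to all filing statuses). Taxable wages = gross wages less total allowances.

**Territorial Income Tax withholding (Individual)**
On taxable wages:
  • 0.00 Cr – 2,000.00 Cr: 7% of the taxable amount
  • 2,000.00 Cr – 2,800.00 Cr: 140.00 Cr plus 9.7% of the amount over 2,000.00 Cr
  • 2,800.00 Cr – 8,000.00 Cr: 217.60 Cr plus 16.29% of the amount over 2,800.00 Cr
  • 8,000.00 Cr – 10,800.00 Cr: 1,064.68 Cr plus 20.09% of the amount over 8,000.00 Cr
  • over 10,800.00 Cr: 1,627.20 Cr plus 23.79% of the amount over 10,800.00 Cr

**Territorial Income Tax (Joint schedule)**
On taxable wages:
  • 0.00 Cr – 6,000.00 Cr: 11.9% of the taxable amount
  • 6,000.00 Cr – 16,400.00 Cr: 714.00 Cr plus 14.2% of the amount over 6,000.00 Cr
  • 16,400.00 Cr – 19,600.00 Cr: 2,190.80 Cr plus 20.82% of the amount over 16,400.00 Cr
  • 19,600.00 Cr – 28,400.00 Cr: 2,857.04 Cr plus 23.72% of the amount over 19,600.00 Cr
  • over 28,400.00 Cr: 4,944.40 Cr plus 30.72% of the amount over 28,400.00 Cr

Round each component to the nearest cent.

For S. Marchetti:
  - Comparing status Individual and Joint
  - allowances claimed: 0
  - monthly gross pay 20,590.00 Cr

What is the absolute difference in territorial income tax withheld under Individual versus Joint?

Territorial Income Tax (Individual): taxable = 20,590.00 Cr
  1,627.20 Cr + 23.79% × (20,590.00 Cr − 10,800.00 Cr) = 1,627.20 Cr + 23.79% × 9,790.00 Cr = 3,956.24 Cr
Territorial Income Tax (Joint): taxable = 20,590.00 Cr
  2,857.04 Cr + 23.72% × (20,590.00 Cr − 19,600.00 Cr) = 2,857.04 Cr + 23.72% × 990.00 Cr = 3,091.87 Cr
Difference: |3,956.24 Cr − 3,091.87 Cr| = 864.37 Cr (higher under Individual)

864.37 Cr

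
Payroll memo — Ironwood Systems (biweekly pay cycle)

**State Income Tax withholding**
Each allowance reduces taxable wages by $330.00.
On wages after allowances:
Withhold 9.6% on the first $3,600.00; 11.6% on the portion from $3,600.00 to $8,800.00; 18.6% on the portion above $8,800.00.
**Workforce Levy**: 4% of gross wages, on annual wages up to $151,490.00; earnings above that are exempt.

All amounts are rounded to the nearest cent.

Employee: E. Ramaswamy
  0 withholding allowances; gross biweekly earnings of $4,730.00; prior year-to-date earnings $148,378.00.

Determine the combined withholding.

$601.16

State Income Tax: taxable = $4,730.00
  $345.60 + 11.6% × ($4,730.00 − $3,600.00) = $345.60 + 11.6% × $1,130.00 = $476.68
Workforce Levy: cap $151,490.00 − YTD $148,378.00 = $3,112.00 subject; 4% × $3,112.00 = $124.48
Total: $476.68 + $124.48 = $601.16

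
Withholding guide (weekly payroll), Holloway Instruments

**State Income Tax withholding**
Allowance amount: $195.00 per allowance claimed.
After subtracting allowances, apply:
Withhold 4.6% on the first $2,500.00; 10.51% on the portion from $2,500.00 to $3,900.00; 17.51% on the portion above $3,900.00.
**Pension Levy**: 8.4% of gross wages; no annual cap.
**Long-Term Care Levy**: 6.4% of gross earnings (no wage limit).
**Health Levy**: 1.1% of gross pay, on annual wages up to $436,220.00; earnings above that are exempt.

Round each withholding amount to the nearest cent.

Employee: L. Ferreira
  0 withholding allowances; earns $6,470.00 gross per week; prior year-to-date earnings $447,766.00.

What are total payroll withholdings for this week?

$1,669.71

State Income Tax: taxable = $6,470.00
  $262.14 + 17.51% × ($6,470.00 − $3,900.00) = $262.14 + 17.51% × $2,570.00 = $712.15
Pension Levy: 8.4% × $6,470.00 = $543.48
Long-Term Care Levy: 6.4% × $6,470.00 = $414.08
Health Levy: YTD $447,766.00 ≥ cap $436,220.00 → $0.00
Total: $712.15 + $543.48 + $414.08 + $0.00 = $1,669.71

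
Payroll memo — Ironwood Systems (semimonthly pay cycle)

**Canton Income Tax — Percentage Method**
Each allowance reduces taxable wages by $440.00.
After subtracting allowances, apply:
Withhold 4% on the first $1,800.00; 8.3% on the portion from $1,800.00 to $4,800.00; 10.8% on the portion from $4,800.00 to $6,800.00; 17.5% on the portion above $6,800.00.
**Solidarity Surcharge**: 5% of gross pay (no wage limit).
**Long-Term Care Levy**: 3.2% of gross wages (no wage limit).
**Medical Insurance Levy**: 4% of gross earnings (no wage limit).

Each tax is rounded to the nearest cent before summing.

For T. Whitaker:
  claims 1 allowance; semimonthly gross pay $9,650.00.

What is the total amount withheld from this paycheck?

Canton Income Tax: taxable = $9,650.00 − 1×$440.00 = $9,210.00
  $537.00 + 17.5% × ($9,210.00 − $6,800.00) = $537.00 + 17.5% × $2,410.00 = $958.75
Solidarity Surcharge: 5% × $9,650.00 = $482.50
Long-Term Care Levy: 3.2% × $9,650.00 = $308.80
Medical Insurance Levy: 4% × $9,650.00 = $386.00
Total: $958.75 + $482.50 + $308.80 + $386.00 = $2,136.05

$2,136.05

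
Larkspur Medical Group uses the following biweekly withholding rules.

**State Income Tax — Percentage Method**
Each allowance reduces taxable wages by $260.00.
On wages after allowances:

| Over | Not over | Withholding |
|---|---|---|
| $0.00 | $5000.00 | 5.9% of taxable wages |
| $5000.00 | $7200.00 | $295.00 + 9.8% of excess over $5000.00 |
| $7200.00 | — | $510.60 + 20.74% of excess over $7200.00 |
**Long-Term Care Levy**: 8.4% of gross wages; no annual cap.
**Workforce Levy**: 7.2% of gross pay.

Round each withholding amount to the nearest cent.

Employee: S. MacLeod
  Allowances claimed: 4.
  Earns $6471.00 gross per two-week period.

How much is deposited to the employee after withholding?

$5124.29

State Income Tax: taxable = $6471.00 − 4×$260.00 = $5431.00
  $295.00 + 9.8% × ($5431.00 − $5000.00) = $295.00 + 9.8% × $431.00 = $337.24
Long-Term Care Levy: 8.4% × $6471.00 = $543.56
Workforce Levy: 7.2% × $6471.00 = $465.91
Total withheld: $337.24 + $543.56 + $465.91 = $1346.71
Net pay: $6471.00 − $1346.71 = $5124.29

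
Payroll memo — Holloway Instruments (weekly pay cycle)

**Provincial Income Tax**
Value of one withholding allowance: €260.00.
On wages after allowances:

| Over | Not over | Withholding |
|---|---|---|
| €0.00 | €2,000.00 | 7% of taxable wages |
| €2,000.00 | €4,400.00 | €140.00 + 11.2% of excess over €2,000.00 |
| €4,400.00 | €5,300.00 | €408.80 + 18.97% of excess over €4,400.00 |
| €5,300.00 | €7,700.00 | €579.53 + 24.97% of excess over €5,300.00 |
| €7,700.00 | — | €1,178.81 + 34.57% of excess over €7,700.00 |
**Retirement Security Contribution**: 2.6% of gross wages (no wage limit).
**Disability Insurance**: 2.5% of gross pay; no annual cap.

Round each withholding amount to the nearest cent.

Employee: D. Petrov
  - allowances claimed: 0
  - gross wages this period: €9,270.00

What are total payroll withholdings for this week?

€2,194.33

Provincial Income Tax: taxable = €9,270.00
  €1,178.81 + 34.57% × (€9,270.00 − €7,700.00) = €1,178.81 + 34.57% × €1,570.00 = €1,721.56
Retirement Security Contribution: 2.6% × €9,270.00 = €241.02
Disability Insurance: 2.5% × €9,270.00 = €231.75
Total: €1,721.56 + €241.02 + €231.75 = €2,194.33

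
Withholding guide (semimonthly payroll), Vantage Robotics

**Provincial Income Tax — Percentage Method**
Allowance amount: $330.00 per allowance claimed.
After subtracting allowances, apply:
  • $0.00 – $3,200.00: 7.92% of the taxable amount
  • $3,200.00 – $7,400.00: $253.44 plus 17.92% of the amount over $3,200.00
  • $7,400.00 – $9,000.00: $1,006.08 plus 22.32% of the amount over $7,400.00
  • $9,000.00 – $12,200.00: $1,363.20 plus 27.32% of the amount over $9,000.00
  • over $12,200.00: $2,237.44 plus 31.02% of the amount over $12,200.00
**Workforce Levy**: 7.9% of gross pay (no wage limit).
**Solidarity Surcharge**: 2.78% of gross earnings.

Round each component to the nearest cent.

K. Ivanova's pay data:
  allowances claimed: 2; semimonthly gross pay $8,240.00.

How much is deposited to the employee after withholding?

Provincial Income Tax: taxable = $8,240.00 − 2×$330.00 = $7,580.00
  $1,006.08 + 22.32% × ($7,580.00 − $7,400.00) = $1,006.08 + 22.32% × $180.00 = $1,046.26
Workforce Levy: 7.9% × $8,240.00 = $650.96
Solidarity Surcharge: 2.78% × $8,240.00 = $229.07
Total withheld: $1,046.26 + $650.96 + $229.07 = $1,926.29
Net pay: $8,240.00 − $1,926.29 = $6,313.71

$6,313.71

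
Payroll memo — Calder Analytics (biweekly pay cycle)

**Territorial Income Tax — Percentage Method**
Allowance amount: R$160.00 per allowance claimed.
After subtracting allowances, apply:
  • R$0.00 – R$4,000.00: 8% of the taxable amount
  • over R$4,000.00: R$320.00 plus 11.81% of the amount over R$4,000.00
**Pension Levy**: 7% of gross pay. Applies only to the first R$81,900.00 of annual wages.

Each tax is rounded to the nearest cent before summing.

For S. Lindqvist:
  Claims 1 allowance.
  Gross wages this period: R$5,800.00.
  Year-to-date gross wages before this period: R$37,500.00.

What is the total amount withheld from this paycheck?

Territorial Income Tax: taxable = R$5,800.00 − 1×R$160.00 = R$5,640.00
  R$320.00 + 11.81% × (R$5,640.00 − R$4,000.00) = R$320.00 + 11.81% × R$1,640.00 = R$513.68
Pension Levy: 7% × R$5,800.00 = R$406.00
Total: R$513.68 + R$406.00 = R$919.68

R$919.68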